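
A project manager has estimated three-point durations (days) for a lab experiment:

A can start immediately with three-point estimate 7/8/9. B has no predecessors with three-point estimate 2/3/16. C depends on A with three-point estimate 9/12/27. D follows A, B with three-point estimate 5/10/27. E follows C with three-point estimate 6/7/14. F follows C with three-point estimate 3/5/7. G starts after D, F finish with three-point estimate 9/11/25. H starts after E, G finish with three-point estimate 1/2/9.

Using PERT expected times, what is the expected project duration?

te_A = (7 + 4·8 + 9)/6 = 48/6 = 8
te_B = (2 + 4·3 + 16)/6 = 30/6 = 5
te_C = (9 + 4·12 + 27)/6 = 84/6 = 14
te_D = (5 + 4·10 + 27)/6 = 72/6 = 12
te_E = (6 + 4·7 + 14)/6 = 48/6 = 8
te_F = (3 + 4·5 + 7)/6 = 30/6 = 5
te_G = (9 + 4·11 + 25)/6 = 78/6 = 13
te_H = (1 + 4·2 + 9)/6 = 18/6 = 3

Forward pass:
ES_A = 0; EF_A = 8
ES_B = 0; EF_B = 5
ES_C = 8; EF_C = 8+14 = 22
ES_D = max(EF_A=8, EF_B=5) = 8; EF_D = 8+12 = 20
ES_E = 22; EF_E = 22+8 = 30
ES_F = 22; EF_F = 22+5 = 27
ES_G = max(EF_D=20, EF_F=27) = 27; EF_G = 27+13 = 40
ES_H = max(EF_E=30, EF_G=40) = 40; EF_H = 40+3 = 43
Expected project duration μ = 43 days. Critical path: A → C → F → G → H.

43 days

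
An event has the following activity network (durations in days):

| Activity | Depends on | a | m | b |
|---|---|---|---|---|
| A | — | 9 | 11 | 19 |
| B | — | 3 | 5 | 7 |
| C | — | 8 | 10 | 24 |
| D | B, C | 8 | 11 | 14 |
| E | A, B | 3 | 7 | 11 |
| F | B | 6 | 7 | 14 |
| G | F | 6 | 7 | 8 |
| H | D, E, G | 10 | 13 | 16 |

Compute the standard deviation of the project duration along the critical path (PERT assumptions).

te_A = (9 + 4·11 + 19)/6 = 72/6 = 12; σ²_A = ((19−9)/6)² = 2.778
te_B = (3 + 4·5 + 7)/6 = 30/6 = 5; σ²_B = ((7−3)/6)² = 0.444
te_C = (8 + 4·10 + 24)/6 = 72/6 = 12; σ²_C = ((24−8)/6)² = 7.111
te_D = (8 + 4·11 + 14)/6 = 66/6 = 11; σ²_D = ((14−8)/6)² = 1.000
te_E = (3 + 4·7 + 11)/6 = 42/6 = 7; σ²_E = ((11−3)/6)² = 1.778
te_F = (6 + 4·7 + 14)/6 = 48/6 = 8; σ²_F = ((14−6)/6)² = 1.778
te_G = (6 + 4·7 + 8)/6 = 42/6 = 7; σ²_G = ((8−6)/6)² = 0.111
te_H = (10 + 4·13 + 16)/6 = 78/6 = 13; σ²_H = ((16−10)/6)² = 1.000

Forward pass:
ES_A = 0; EF_A = 12
ES_B = 0; EF_B = 5
ES_C = 0; EF_C = 12
ES_D = max(EF_B=5, EF_C=12) = 12; EF_D = 12+11 = 23
ES_E = max(EF_A=12, EF_B=5) = 12; EF_E = 12+7 = 19
ES_F = 5; EF_F = 5+8 = 13
ES_G = 13; EF_G = 13+7 = 20
ES_H = max(EF_D=23, EF_E=19, EF_G=20) = 23; EF_H = 23+13 = 36
Expected project duration μ = 36 days. Critical path: C → D → H.

Variance along critical path = 7.111 + 1.000 + 1.000 = 9.111
σ = √9.111 = 3.018 days

3.02 days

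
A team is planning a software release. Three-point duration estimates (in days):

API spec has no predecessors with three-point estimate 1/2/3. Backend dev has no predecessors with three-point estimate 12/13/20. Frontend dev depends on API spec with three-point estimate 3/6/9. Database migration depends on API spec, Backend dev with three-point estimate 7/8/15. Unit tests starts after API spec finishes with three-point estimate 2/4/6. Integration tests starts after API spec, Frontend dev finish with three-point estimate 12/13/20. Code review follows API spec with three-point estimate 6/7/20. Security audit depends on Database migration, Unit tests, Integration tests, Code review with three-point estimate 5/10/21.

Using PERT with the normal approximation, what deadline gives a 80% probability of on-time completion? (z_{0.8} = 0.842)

te_API spec = (1 + 4·2 + 3)/6 = 12/6 = 2; σ²_API spec = ((3−1)/6)² = 0.111
te_Backend dev = (12 + 4·13 + 20)/6 = 84/6 = 14; σ²_Backend dev = ((20−12)/6)² = 1.778
te_Frontend dev = (3 + 4·6 + 9)/6 = 36/6 = 6; σ²_Frontend dev = ((9−3)/6)² = 1.000
te_Database migration = (7 + 4·8 + 15)/6 = 54/6 = 9; σ²_Database migration = ((15−7)/6)² = 1.778
te_Unit tests = (2 + 4·4 + 6)/6 = 24/6 = 4; σ²_Unit tests = ((6−2)/6)² = 0.444
te_Integration tests = (12 + 4·13 + 20)/6 = 84/6 = 14; σ²_Integration tests = ((20−12)/6)² = 1.778
te_Code review = (6 + 4·7 + 20)/6 = 54/6 = 9; σ²_Code review = ((20−6)/6)² = 5.444
te_Security audit = (5 + 4·10 + 21)/6 = 66/6 = 11; σ²_Security audit = ((21−5)/6)² = 7.111

Forward pass:
ES_API spec = 0; EF_API spec = 2
ES_Backend dev = 0; EF_Backend dev = 14
ES_Frontend dev = 2; EF_Frontend dev = 2+6 = 8
ES_Database migration = max(EF_API spec=2, EF_Backend dev=14) = 14; EF_Database migration = 14+9 = 23
ES_Unit tests = 2; EF_Unit tests = 2+4 = 6
ES_Integration tests = max(EF_API spec=2, EF_Frontend dev=8) = 8; EF_Integration tests = 8+14 = 22
ES_Code review = 2; EF_Code review = 2+9 = 11
ES_Security audit = max(EF_Database migration=23, EF_Unit tests=6, EF_Integration tests=22, EF_Code review=11) = 23; EF_Security audit = 23+11 = 34
Expected project duration μ = 34 days. Critical path: Backend dev → Database migration → Security audit.

Variance along critical path = 1.778 + 1.778 + 7.111 = 10.667; σ = 3.266 days.
D = μ + z·σ = 34 + 0.842·3.266 = 36.7 days

36.7 days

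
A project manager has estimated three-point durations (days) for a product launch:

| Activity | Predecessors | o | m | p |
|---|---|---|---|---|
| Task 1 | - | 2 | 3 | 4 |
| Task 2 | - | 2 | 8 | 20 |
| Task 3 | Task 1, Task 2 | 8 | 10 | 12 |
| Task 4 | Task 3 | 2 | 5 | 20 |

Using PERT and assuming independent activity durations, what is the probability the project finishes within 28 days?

0.679

te_Task 1 = (2 + 4·3 + 4)/6 = 18/6 = 3; σ²_Task 1 = ((4−2)/6)² = 0.111
te_Task 2 = (2 + 4·8 + 20)/6 = 54/6 = 9; σ²_Task 2 = ((20−2)/6)² = 9.000
te_Task 3 = (8 + 4·10 + 12)/6 = 60/6 = 10; σ²_Task 3 = ((12−8)/6)² = 0.444
te_Task 4 = (2 + 4·5 + 20)/6 = 42/6 = 7; σ²_Task 4 = ((20−2)/6)² = 9.000

Forward pass:
ES_Task 1 = 0; EF_Task 1 = 3
ES_Task 2 = 0; EF_Task 2 = 9
ES_Task 3 = max(EF_Task 1=3, EF_Task 2=9) = 9; EF_Task 3 = 9+10 = 19
ES_Task 4 = 19; EF_Task 4 = 19+7 = 26
Expected project duration μ = 26 days. Critical path: Task 2 → Task 3 → Task 4.

Variance along critical path = 9.000 + 0.444 + 9.000 = 18.444; σ = √18.444 = 4.295 days.
Z = (28 − 26) / 4.295 = 0.466
P(T ≤ 28) = Φ(0.466) ≈ 0.679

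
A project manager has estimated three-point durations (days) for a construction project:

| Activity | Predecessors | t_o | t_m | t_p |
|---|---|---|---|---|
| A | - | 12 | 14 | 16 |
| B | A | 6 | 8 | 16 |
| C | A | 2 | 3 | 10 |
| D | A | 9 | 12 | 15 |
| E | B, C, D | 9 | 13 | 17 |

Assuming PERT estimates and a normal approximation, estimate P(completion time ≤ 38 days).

0.289

te_A = (12 + 4·14 + 16)/6 = 84/6 = 14; σ²_A = ((16−12)/6)² = 0.444
te_B = (6 + 4·8 + 16)/6 = 54/6 = 9; σ²_B = ((16−6)/6)² = 2.778
te_C = (2 + 4·3 + 10)/6 = 24/6 = 4; σ²_C = ((10−2)/6)² = 1.778
te_D = (9 + 4·12 + 15)/6 = 72/6 = 12; σ²_D = ((15−9)/6)² = 1.000
te_E = (9 + 4·13 + 17)/6 = 78/6 = 13; σ²_E = ((17−9)/6)² = 1.778

Forward pass:
ES_A = 0; EF_A = 14
ES_B = 14; EF_B = 14+9 = 23
ES_C = 14; EF_C = 14+4 = 18
ES_D = 14; EF_D = 14+12 = 26
ES_E = max(EF_B=23, EF_C=18, EF_D=26) = 26; EF_E = 26+13 = 39
Expected project duration μ = 39 days. Critical path: A → D → E.

Variance along critical path = 0.444 + 1.000 + 1.778 = 3.222; σ = √3.222 = 1.795 days.
Z = (38 − 39) / 1.795 = -0.557
P(T ≤ 38) = Φ(-0.557) ≈ 0.289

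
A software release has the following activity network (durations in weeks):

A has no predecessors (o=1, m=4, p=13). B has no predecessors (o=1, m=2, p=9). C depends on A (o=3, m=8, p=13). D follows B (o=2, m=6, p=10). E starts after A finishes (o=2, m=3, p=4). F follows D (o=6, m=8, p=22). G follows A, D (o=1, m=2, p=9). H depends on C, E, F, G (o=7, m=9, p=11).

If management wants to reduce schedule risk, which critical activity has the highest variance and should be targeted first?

te_A = (1 + 4·4 + 13)/6 = 30/6 = 5; σ²_A = ((13−1)/6)² = 4.000
te_B = (1 + 4·2 + 9)/6 = 18/6 = 3; σ²_B = ((9−1)/6)² = 1.778
te_C = (3 + 4·8 + 13)/6 = 48/6 = 8; σ²_C = ((13−3)/6)² = 2.778
te_D = (2 + 4·6 + 10)/6 = 36/6 = 6; σ²_D = ((10−2)/6)² = 1.778
te_E = (2 + 4·3 + 4)/6 = 18/6 = 3; σ²_E = ((4−2)/6)² = 0.111
te_F = (6 + 4·8 + 22)/6 = 60/6 = 10; σ²_F = ((22−6)/6)² = 7.111
te_G = (1 + 4·2 + 9)/6 = 18/6 = 3; σ²_G = ((9−1)/6)² = 1.778
te_H = (7 + 4·9 + 11)/6 = 54/6 = 9; σ²_H = ((11−7)/6)² = 0.444

Forward pass:
ES_A = 0; EF_A = 5
ES_B = 0; EF_B = 3
ES_C = 5; EF_C = 5+8 = 13
ES_D = 3; EF_D = 3+6 = 9
ES_E = 5; EF_E = 5+3 = 8
ES_F = 9; EF_F = 9+10 = 19
ES_G = max(EF_A=5, EF_D=9) = 9; EF_G = 9+3 = 12
ES_H = max(EF_C=13, EF_E=8, EF_F=19, EF_G=12) = 19; EF_H = 19+9 = 28
Expected project duration μ = 28 weeks. Critical path: B → D → F → H.

Variances on critical path: σ²_B=1.778, σ²_D=1.778, σ²_F=7.111, σ²_H=0.444.
Largest is σ²_F = 7.111.

F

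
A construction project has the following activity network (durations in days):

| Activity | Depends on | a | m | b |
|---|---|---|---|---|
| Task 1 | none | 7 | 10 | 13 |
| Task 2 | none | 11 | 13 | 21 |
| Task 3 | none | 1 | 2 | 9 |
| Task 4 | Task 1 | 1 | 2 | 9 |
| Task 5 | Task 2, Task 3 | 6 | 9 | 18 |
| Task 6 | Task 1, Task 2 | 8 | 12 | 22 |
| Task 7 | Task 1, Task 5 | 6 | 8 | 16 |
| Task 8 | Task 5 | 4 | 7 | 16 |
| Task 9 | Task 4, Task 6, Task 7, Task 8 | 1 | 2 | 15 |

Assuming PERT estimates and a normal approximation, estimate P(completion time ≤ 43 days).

te_Task 1 = (7 + 4·10 + 13)/6 = 60/6 = 10; σ²_Task 1 = ((13−7)/6)² = 1.000
te_Task 2 = (11 + 4·13 + 21)/6 = 84/6 = 14; σ²_Task 2 = ((21−11)/6)² = 2.778
te_Task 3 = (1 + 4·2 + 9)/6 = 18/6 = 3; σ²_Task 3 = ((9−1)/6)² = 1.778
te_Task 4 = (1 + 4·2 + 9)/6 = 18/6 = 3; σ²_Task 4 = ((9−1)/6)² = 1.778
te_Task 5 = (6 + 4·9 + 18)/6 = 60/6 = 10; σ²_Task 5 = ((18−6)/6)² = 4.000
te_Task 6 = (8 + 4·12 + 22)/6 = 78/6 = 13; σ²_Task 6 = ((22−8)/6)² = 5.444
te_Task 7 = (6 + 4·8 + 16)/6 = 54/6 = 9; σ²_Task 7 = ((16−6)/6)² = 2.778
te_Task 8 = (4 + 4·7 + 16)/6 = 48/6 = 8; σ²_Task 8 = ((16−4)/6)² = 4.000
te_Task 9 = (1 + 4·2 + 15)/6 = 24/6 = 4; σ²_Task 9 = ((15−1)/6)² = 5.444

Forward pass:
ES_Task 1 = 0; EF_Task 1 = 10
ES_Task 2 = 0; EF_Task 2 = 14
ES_Task 3 = 0; EF_Task 3 = 3
ES_Task 4 = 10; EF_Task 4 = 10+3 = 13
ES_Task 5 = max(EF_Task 2=14, EF_Task 3=3) = 14; EF_Task 5 = 14+10 = 24
ES_Task 6 = max(EF_Task 1=10, EF_Task 2=14) = 14; EF_Task 6 = 14+13 = 27
ES_Task 7 = max(EF_Task 1=10, EF_Task 5=24) = 24; EF_Task 7 = 24+9 = 33
ES_Task 8 = 24; EF_Task 8 = 24+8 = 32
ES_Task 9 = max(EF_Task 4=13, EF_Task 6=27, EF_Task 7=33, EF_Task 8=32) = 33; EF_Task 9 = 33+4 = 37
Expected project duration μ = 37 days. Critical path: Task 2 → Task 5 → Task 7 → Task 9.

Variance along critical path = 2.778 + 4.000 + 2.778 + 5.444 = 15.000; σ = √15.000 = 3.873 days.
Z = (43 − 37) / 3.873 = 1.549
P(T ≤ 43) = Φ(1.549) ≈ 0.939

0.939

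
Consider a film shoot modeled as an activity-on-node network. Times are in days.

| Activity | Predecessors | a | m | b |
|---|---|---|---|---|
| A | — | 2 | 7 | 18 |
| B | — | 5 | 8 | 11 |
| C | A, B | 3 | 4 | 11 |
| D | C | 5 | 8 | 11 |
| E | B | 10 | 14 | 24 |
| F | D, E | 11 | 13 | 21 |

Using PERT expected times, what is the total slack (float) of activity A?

2 days

te_A = (2 + 4·7 + 18)/6 = 48/6 = 8
te_B = (5 + 4·8 + 11)/6 = 48/6 = 8
te_C = (3 + 4·4 + 11)/6 = 30/6 = 5
te_D = (5 + 4·8 + 11)/6 = 48/6 = 8
te_E = (10 + 4·14 + 24)/6 = 90/6 = 15
te_F = (11 + 4·13 + 21)/6 = 84/6 = 14

Forward pass:
ES_A = 0; EF_A = 8
ES_B = 0; EF_B = 8
ES_C = max(EF_A=8, EF_B=8) = 8; EF_C = 8+5 = 13
ES_D = 13; EF_D = 13+8 = 21
ES_E = 8; EF_E = 8+15 = 23
ES_F = max(EF_D=21, EF_E=23) = 23; EF_F = 23+14 = 37
Expected project duration μ = 37 days. Critical path: B → E → F.

Backward pass:
LF_F = 37; LS_F = 37−14 = 23
LF_E = LS_F = 23; LS_E = 23−15 = 8
LF_D = LS_F = 23; LS_D = 23−8 = 15
LF_C = LS_D = 15; LS_C = 15−5 = 10
LF_B = min(LS_C=10, LS_E=8) = 8; LS_B = 8−8 = 0
LF_A = LS_C = 10; LS_A = 10−8 = 2
Slack_A = LS_A − ES_A = 2 − 0 = 2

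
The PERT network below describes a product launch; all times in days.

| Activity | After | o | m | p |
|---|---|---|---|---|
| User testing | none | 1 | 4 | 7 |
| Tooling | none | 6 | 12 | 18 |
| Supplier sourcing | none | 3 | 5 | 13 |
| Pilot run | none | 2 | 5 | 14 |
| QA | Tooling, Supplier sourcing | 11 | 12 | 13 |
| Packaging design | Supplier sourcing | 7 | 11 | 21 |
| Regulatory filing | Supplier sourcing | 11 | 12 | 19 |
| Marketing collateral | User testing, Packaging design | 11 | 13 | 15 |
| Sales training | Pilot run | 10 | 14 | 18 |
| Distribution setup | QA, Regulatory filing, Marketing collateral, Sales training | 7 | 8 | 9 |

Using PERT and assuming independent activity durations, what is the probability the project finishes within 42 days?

te_User testing = (1 + 4·4 + 7)/6 = 24/6 = 4; σ²_User testing = ((7−1)/6)² = 1.000
te_Tooling = (6 + 4·12 + 18)/6 = 72/6 = 12; σ²_Tooling = ((18−6)/6)² = 4.000
te_Supplier sourcing = (3 + 4·5 + 13)/6 = 36/6 = 6; σ²_Supplier sourcing = ((13−3)/6)² = 2.778
te_Pilot run = (2 + 4·5 + 14)/6 = 36/6 = 6; σ²_Pilot run = ((14−2)/6)² = 4.000
te_QA = (11 + 4·12 + 13)/6 = 72/6 = 12; σ²_QA = ((13−11)/6)² = 0.111
te_Packaging design = (7 + 4·11 + 21)/6 = 72/6 = 12; σ²_Packaging design = ((21−7)/6)² = 5.444
te_Regulatory filing = (11 + 4·12 + 19)/6 = 78/6 = 13; σ²_Regulatory filing = ((19−11)/6)² = 1.778
te_Marketing collateral = (11 + 4·13 + 15)/6 = 78/6 = 13; σ²_Marketing collateral = ((15−11)/6)² = 0.444
te_Sales training = (10 + 4·14 + 18)/6 = 84/6 = 14; σ²_Sales training = ((18−10)/6)² = 1.778
te_Distribution setup = (7 + 4·8 + 9)/6 = 48/6 = 8; σ²_Distribution setup = ((9−7)/6)² = 0.111

Forward pass:
ES_User testing = 0; EF_User testing = 4
ES_Tooling = 0; EF_Tooling = 12
ES_Supplier sourcing = 0; EF_Supplier sourcing = 6
ES_Pilot run = 0; EF_Pilot run = 6
ES_QA = max(EF_Tooling=12, EF_Supplier sourcing=6) = 12; EF_QA = 12+12 = 24
ES_Packaging design = 6; EF_Packaging design = 6+12 = 18
ES_Regulatory filing = 6; EF_Regulatory filing = 6+13 = 19
ES_Marketing collateral = max(EF_User testing=4, EF_Packaging design=18) = 18; EF_Marketing collateral = 18+13 = 31
ES_Sales training = 6; EF_Sales training = 6+14 = 20
ES_Distribution setup = max(EF_QA=24, EF_Regulatory filing=19, EF_Marketing collateral=31, EF_Sales training=20) = 31; EF_Distribution setup = 31+8 = 39
Expected project duration μ = 39 days. Critical path: Supplier sourcing → Packaging design → Marketing collateral → Distribution setup.

Variance along critical path = 2.778 + 5.444 + 0.444 + 0.111 = 8.778; σ = √8.778 = 2.963 days.
Z = (42 − 39) / 2.963 = 1.013
P(T ≤ 42) = Φ(1.013) ≈ 0.844

0.844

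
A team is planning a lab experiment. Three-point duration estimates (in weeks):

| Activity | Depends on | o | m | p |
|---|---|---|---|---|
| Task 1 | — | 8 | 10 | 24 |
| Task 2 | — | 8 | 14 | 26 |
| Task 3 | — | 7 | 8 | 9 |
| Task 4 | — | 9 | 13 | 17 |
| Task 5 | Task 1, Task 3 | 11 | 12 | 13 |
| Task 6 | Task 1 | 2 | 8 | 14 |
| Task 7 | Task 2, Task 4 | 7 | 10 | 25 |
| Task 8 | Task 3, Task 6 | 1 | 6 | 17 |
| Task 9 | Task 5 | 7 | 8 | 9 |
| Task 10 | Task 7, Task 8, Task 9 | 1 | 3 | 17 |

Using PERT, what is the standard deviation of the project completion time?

3.80 weeks

te_Task 1 = (8 + 4·10 + 24)/6 = 72/6 = 12; σ²_Task 1 = ((24−8)/6)² = 7.111
te_Task 2 = (8 + 4·14 + 26)/6 = 90/6 = 15; σ²_Task 2 = ((26−8)/6)² = 9.000
te_Task 3 = (7 + 4·8 + 9)/6 = 48/6 = 8; σ²_Task 3 = ((9−7)/6)² = 0.111
te_Task 4 = (9 + 4·13 + 17)/6 = 78/6 = 13; σ²_Task 4 = ((17−9)/6)² = 1.778
te_Task 5 = (11 + 4·12 + 13)/6 = 72/6 = 12; σ²_Task 5 = ((13−11)/6)² = 0.111
te_Task 6 = (2 + 4·8 + 14)/6 = 48/6 = 8; σ²_Task 6 = ((14−2)/6)² = 4.000
te_Task 7 = (7 + 4·10 + 25)/6 = 72/6 = 12; σ²_Task 7 = ((25−7)/6)² = 9.000
te_Task 8 = (1 + 4·6 + 17)/6 = 42/6 = 7; σ²_Task 8 = ((17−1)/6)² = 7.111
te_Task 9 = (7 + 4·8 + 9)/6 = 48/6 = 8; σ²_Task 9 = ((9−7)/6)² = 0.111
te_Task 10 = (1 + 4·3 + 17)/6 = 30/6 = 5; σ²_Task 10 = ((17−1)/6)² = 7.111

Forward pass:
ES_Task 1 = 0; EF_Task 1 = 12
ES_Task 2 = 0; EF_Task 2 = 15
ES_Task 3 = 0; EF_Task 3 = 8
ES_Task 4 = 0; EF_Task 4 = 13
ES_Task 5 = max(EF_Task 1=12, EF_Task 3=8) = 12; EF_Task 5 = 12+12 = 24
ES_Task 6 = 12; EF_Task 6 = 12+8 = 20
ES_Task 7 = max(EF_Task 2=15, EF_Task 4=13) = 15; EF_Task 7 = 15+12 = 27
ES_Task 8 = max(EF_Task 3=8, EF_Task 6=20) = 20; EF_Task 8 = 20+7 = 27
ES_Task 9 = 24; EF_Task 9 = 24+8 = 32
ES_Task 10 = max(EF_Task 7=27, EF_Task 8=27, EF_Task 9=32) = 32; EF_Task 10 = 32+5 = 37
Expected project duration μ = 37 weeks. Critical path: Task 1 → Task 5 → Task 9 → Task 10.

Variance along critical path = 7.111 + 0.111 + 0.111 + 7.111 = 14.444
σ = √14.444 = 3.801 weeks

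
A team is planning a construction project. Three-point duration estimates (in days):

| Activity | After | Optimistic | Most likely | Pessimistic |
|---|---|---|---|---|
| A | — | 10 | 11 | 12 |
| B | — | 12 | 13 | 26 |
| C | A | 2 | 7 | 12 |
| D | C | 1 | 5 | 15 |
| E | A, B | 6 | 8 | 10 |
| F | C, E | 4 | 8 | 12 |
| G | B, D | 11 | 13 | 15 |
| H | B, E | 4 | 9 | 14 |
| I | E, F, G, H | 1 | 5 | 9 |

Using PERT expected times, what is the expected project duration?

42 days

te_A = (10 + 4·11 + 12)/6 = 66/6 = 11
te_B = (12 + 4·13 + 26)/6 = 90/6 = 15
te_C = (2 + 4·7 + 12)/6 = 42/6 = 7
te_D = (1 + 4·5 + 15)/6 = 36/6 = 6
te_E = (6 + 4·8 + 10)/6 = 48/6 = 8
te_F = (4 + 4·8 + 12)/6 = 48/6 = 8
te_G = (11 + 4·13 + 15)/6 = 78/6 = 13
te_H = (4 + 4·9 + 14)/6 = 54/6 = 9
te_I = (1 + 4·5 + 9)/6 = 30/6 = 5

Forward pass:
ES_A = 0; EF_A = 11
ES_B = 0; EF_B = 15
ES_C = 11; EF_C = 11+7 = 18
ES_D = 18; EF_D = 18+6 = 24
ES_E = max(EF_A=11, EF_B=15) = 15; EF_E = 15+8 = 23
ES_F = max(EF_C=18, EF_E=23) = 23; EF_F = 23+8 = 31
ES_G = max(EF_B=15, EF_D=24) = 24; EF_G = 24+13 = 37
ES_H = max(EF_B=15, EF_E=23) = 23; EF_H = 23+9 = 32
ES_I = max(EF_E=23, EF_F=31, EF_G=37, EF_H=32) = 37; EF_I = 37+5 = 42
Expected project duration μ = 42 days. Critical path: A → C → D → G → I.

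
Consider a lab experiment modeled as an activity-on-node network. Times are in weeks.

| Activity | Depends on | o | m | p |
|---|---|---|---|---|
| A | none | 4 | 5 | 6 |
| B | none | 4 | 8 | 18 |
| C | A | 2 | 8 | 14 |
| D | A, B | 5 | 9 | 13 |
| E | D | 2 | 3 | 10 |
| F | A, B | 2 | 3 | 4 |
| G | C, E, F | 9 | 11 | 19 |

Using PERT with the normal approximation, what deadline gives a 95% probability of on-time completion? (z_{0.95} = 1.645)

39.6 weeks

te_A = (4 + 4·5 + 6)/6 = 30/6 = 5; σ²_A = ((6−4)/6)² = 0.111
te_B = (4 + 4·8 + 18)/6 = 54/6 = 9; σ²_B = ((18−4)/6)² = 5.444
te_C = (2 + 4·8 + 14)/6 = 48/6 = 8; σ²_C = ((14−2)/6)² = 4.000
te_D = (5 + 4·9 + 13)/6 = 54/6 = 9; σ²_D = ((13−5)/6)² = 1.778
te_E = (2 + 4·3 + 10)/6 = 24/6 = 4; σ²_E = ((10−2)/6)² = 1.778
te_F = (2 + 4·3 + 4)/6 = 18/6 = 3; σ²_F = ((4−2)/6)² = 0.111
te_G = (9 + 4·11 + 19)/6 = 72/6 = 12; σ²_G = ((19−9)/6)² = 2.778

Forward pass:
ES_A = 0; EF_A = 5
ES_B = 0; EF_B = 9
ES_C = 5; EF_C = 5+8 = 13
ES_D = max(EF_A=5, EF_B=9) = 9; EF_D = 9+9 = 18
ES_E = 18; EF_E = 18+4 = 22
ES_F = max(EF_A=5, EF_B=9) = 9; EF_F = 9+3 = 12
ES_G = max(EF_C=13, EF_E=22, EF_F=12) = 22; EF_G = 22+12 = 34
Expected project duration μ = 34 weeks. Critical path: B → D → E → G.

Variance along critical path = 5.444 + 1.778 + 1.778 + 2.778 = 11.778; σ = 3.432 weeks.
D = μ + z·σ = 34 + 1.645·3.432 = 39.6 weeks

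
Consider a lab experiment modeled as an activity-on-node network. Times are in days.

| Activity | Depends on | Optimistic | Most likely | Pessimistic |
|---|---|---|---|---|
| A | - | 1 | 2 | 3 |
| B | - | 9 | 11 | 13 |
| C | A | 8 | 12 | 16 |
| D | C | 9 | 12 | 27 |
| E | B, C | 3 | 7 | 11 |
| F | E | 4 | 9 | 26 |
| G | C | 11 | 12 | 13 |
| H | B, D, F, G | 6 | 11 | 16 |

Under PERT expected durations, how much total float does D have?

te_A = (1 + 4·2 + 3)/6 = 12/6 = 2
te_B = (9 + 4·11 + 13)/6 = 66/6 = 11
te_C = (8 + 4·12 + 16)/6 = 72/6 = 12
te_D = (9 + 4·12 + 27)/6 = 84/6 = 14
te_E = (3 + 4·7 + 11)/6 = 42/6 = 7
te_F = (4 + 4·9 + 26)/6 = 66/6 = 11
te_G = (11 + 4·12 + 13)/6 = 72/6 = 12
te_H = (6 + 4·11 + 16)/6 = 66/6 = 11

Forward pass:
ES_A = 0; EF_A = 2
ES_B = 0; EF_B = 11
ES_C = 2; EF_C = 2+12 = 14
ES_D = 14; EF_D = 14+14 = 28
ES_E = max(EF_B=11, EF_C=14) = 14; EF_E = 14+7 = 21
ES_F = 21; EF_F = 21+11 = 32
ES_G = 14; EF_G = 14+12 = 26
ES_H = max(EF_B=11, EF_D=28, EF_F=32, EF_G=26) = 32; EF_H = 32+11 = 43
Expected project duration μ = 43 days. Critical path: A → C → E → F → H.

Backward pass:
LF_H = 43; LS_H = 43−11 = 32
LF_G = LS_H = 32; LS_G = 32−12 = 20
LF_F = LS_H = 32; LS_F = 32−11 = 21
LF_E = LS_F = 21; LS_E = 21−7 = 14
LF_D = LS_H = 32; LS_D = 32−14 = 18
LF_C = min(LS_D=18, LS_E=14, LS_G=20) = 14; LS_C = 14−12 = 2
LF_B = min(LS_E=14, LS_H=32) = 14; LS_B = 14−11 = 3
LF_A = LS_C = 2; LS_A = 2−2 = 0
Slack_D = LS_D − ES_D = 18 − 14 = 4

4 days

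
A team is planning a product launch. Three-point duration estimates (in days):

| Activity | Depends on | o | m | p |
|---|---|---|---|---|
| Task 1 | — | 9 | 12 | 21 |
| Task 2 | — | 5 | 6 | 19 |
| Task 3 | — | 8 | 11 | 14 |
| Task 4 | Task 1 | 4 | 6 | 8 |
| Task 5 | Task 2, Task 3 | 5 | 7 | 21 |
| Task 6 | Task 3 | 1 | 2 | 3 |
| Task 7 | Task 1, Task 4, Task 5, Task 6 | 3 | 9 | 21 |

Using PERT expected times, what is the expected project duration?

30 days

te_Task 1 = (9 + 4·12 + 21)/6 = 78/6 = 13
te_Task 2 = (5 + 4·6 + 19)/6 = 48/6 = 8
te_Task 3 = (8 + 4·11 + 14)/6 = 66/6 = 11
te_Task 4 = (4 + 4·6 + 8)/6 = 36/6 = 6
te_Task 5 = (5 + 4·7 + 21)/6 = 54/6 = 9
te_Task 6 = (1 + 4·2 + 3)/6 = 12/6 = 2
te_Task 7 = (3 + 4·9 + 21)/6 = 60/6 = 10

Forward pass:
ES_Task 1 = 0; EF_Task 1 = 13
ES_Task 2 = 0; EF_Task 2 = 8
ES_Task 3 = 0; EF_Task 3 = 11
ES_Task 4 = 13; EF_Task 4 = 13+6 = 19
ES_Task 5 = max(EF_Task 2=8, EF_Task 3=11) = 11; EF_Task 5 = 11+9 = 20
ES_Task 6 = 11; EF_Task 6 = 11+2 = 13
ES_Task 7 = max(EF_Task 1=13, EF_Task 4=19, EF_Task 5=20, EF_Task 6=13) = 20; EF_Task 7 = 20+10 = 30
Expected project duration μ = 30 days. Critical path: Task 3 → Task 5 → Task 7.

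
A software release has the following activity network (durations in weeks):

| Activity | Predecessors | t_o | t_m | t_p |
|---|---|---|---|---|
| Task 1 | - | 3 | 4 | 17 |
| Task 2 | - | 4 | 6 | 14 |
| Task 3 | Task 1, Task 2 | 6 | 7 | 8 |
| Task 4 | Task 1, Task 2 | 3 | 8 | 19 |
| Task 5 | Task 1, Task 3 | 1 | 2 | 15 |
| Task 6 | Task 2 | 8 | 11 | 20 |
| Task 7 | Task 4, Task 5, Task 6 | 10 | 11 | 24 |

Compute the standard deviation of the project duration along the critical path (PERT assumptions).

te_Task 1 = (3 + 4·4 + 17)/6 = 36/6 = 6; σ²_Task 1 = ((17−3)/6)² = 5.444
te_Task 2 = (4 + 4·6 + 14)/6 = 42/6 = 7; σ²_Task 2 = ((14−4)/6)² = 2.778
te_Task 3 = (6 + 4·7 + 8)/6 = 42/6 = 7; σ²_Task 3 = ((8−6)/6)² = 0.111
te_Task 4 = (3 + 4·8 + 19)/6 = 54/6 = 9; σ²_Task 4 = ((19−3)/6)² = 7.111
te_Task 5 = (1 + 4·2 + 15)/6 = 24/6 = 4; σ²_Task 5 = ((15−1)/6)² = 5.444
te_Task 6 = (8 + 4·11 + 20)/6 = 72/6 = 12; σ²_Task 6 = ((20−8)/6)² = 4.000
te_Task 7 = (10 + 4·11 + 24)/6 = 78/6 = 13; σ²_Task 7 = ((24−10)/6)² = 5.444

Forward pass:
ES_Task 1 = 0; EF_Task 1 = 6
ES_Task 2 = 0; EF_Task 2 = 7
ES_Task 3 = max(EF_Task 1=6, EF_Task 2=7) = 7; EF_Task 3 = 7+7 = 14
ES_Task 4 = max(EF_Task 1=6, EF_Task 2=7) = 7; EF_Task 4 = 7+9 = 16
ES_Task 5 = max(EF_Task 1=6, EF_Task 3=14) = 14; EF_Task 5 = 14+4 = 18
ES_Task 6 = 7; EF_Task 6 = 7+12 = 19
ES_Task 7 = max(EF_Task 4=16, EF_Task 5=18, EF_Task 6=19) = 19; EF_Task 7 = 19+13 = 32
Expected project duration μ = 32 weeks. Critical path: Task 2 → Task 6 → Task 7.

Variance along critical path = 2.778 + 4.000 + 5.444 = 12.222
σ = √12.222 = 3.496 weeks

3.50 weeks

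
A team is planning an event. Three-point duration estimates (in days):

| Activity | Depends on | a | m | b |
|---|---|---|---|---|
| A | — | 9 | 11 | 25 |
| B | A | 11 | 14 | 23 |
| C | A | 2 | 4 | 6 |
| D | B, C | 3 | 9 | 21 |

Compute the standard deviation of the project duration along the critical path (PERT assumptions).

te_A = (9 + 4·11 + 25)/6 = 78/6 = 13; σ²_A = ((25−9)/6)² = 7.111
te_B = (11 + 4·14 + 23)/6 = 90/6 = 15; σ²_B = ((23−11)/6)² = 4.000
te_C = (2 + 4·4 + 6)/6 = 24/6 = 4; σ²_C = ((6−2)/6)² = 0.444
te_D = (3 + 4·9 + 21)/6 = 60/6 = 10; σ²_D = ((21−3)/6)² = 9.000

Forward pass:
ES_A = 0; EF_A = 13
ES_B = 13; EF_B = 13+15 = 28
ES_C = 13; EF_C = 13+4 = 17
ES_D = max(EF_B=28, EF_C=17) = 28; EF_D = 28+10 = 38
Expected project duration μ = 38 days. Critical path: A → B → D.

Variance along critical path = 7.111 + 4.000 + 9.000 = 20.111
σ = √20.111 = 4.485 days

4.48 days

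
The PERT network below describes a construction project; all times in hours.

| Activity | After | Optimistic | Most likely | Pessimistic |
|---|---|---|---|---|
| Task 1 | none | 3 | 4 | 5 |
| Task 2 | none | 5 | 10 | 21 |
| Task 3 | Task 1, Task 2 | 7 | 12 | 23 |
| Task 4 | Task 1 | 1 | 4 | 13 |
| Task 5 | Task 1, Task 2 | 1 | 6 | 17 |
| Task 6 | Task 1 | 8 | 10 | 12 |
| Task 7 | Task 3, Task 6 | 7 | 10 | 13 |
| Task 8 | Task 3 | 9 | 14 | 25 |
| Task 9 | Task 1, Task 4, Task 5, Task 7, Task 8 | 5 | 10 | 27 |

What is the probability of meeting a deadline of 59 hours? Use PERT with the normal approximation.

0.913

te_Task 1 = (3 + 4·4 + 5)/6 = 24/6 = 4; σ²_Task 1 = ((5−3)/6)² = 0.111
te_Task 2 = (5 + 4·10 + 21)/6 = 66/6 = 11; σ²_Task 2 = ((21−5)/6)² = 7.111
te_Task 3 = (7 + 4·12 + 23)/6 = 78/6 = 13; σ²_Task 3 = ((23−7)/6)² = 7.111
te_Task 4 = (1 + 4·4 + 13)/6 = 30/6 = 5; σ²_Task 4 = ((13−1)/6)² = 4.000
te_Task 5 = (1 + 4·6 + 17)/6 = 42/6 = 7; σ²_Task 5 = ((17−1)/6)² = 7.111
te_Task 6 = (8 + 4·10 + 12)/6 = 60/6 = 10; σ²_Task 6 = ((12−8)/6)² = 0.444
te_Task 7 = (7 + 4·10 + 13)/6 = 60/6 = 10; σ²_Task 7 = ((13−7)/6)² = 1.000
te_Task 8 = (9 + 4·14 + 25)/6 = 90/6 = 15; σ²_Task 8 = ((25−9)/6)² = 7.111
te_Task 9 = (5 + 4·10 + 27)/6 = 72/6 = 12; σ²_Task 9 = ((27−5)/6)² = 13.444

Forward pass:
ES_Task 1 = 0; EF_Task 1 = 4
ES_Task 2 = 0; EF_Task 2 = 11
ES_Task 3 = max(EF_Task 1=4, EF_Task 2=11) = 11; EF_Task 3 = 11+13 = 24
ES_Task 4 = 4; EF_Task 4 = 4+5 = 9
ES_Task 5 = max(EF_Task 1=4, EF_Task 2=11) = 11; EF_Task 5 = 11+7 = 18
ES_Task 6 = 4; EF_Task 6 = 4+10 = 14
ES_Task 7 = max(EF_Task 3=24, EF_Task 6=14) = 24; EF_Task 7 = 24+10 = 34
ES_Task 8 = 24; EF_Task 8 = 24+15 = 39
ES_Task 9 = max(EF_Task 1=4, EF_Task 4=9, EF_Task 5=18, EF_Task 7=34, EF_Task 8=39) = 39; EF_Task 9 = 39+12 = 51
Expected project duration μ = 51 hours. Critical path: Task 2 → Task 3 → Task 8 → Task 9.

Variance along critical path = 7.111 + 7.111 + 7.111 + 13.444 = 34.778; σ = √34.778 = 5.897 hours.
Z = (59 − 51) / 5.897 = 1.357
P(T ≤ 59) = Φ(1.357) ≈ 0.913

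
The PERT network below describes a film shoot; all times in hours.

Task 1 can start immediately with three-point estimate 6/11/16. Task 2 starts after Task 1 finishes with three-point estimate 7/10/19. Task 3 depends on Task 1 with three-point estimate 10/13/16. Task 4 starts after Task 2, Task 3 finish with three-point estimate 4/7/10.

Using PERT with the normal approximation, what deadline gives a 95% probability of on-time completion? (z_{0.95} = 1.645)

34.6 hours

te_Task 1 = (6 + 4·11 + 16)/6 = 66/6 = 11; σ²_Task 1 = ((16−6)/6)² = 2.778
te_Task 2 = (7 + 4·10 + 19)/6 = 66/6 = 11; σ²_Task 2 = ((19−7)/6)² = 4.000
te_Task 3 = (10 + 4·13 + 16)/6 = 78/6 = 13; σ²_Task 3 = ((16−10)/6)² = 1.000
te_Task 4 = (4 + 4·7 + 10)/6 = 42/6 = 7; σ²_Task 4 = ((10−4)/6)² = 1.000

Forward pass:
ES_Task 1 = 0; EF_Task 1 = 11
ES_Task 2 = 11; EF_Task 2 = 11+11 = 22
ES_Task 3 = 11; EF_Task 3 = 11+13 = 24
ES_Task 4 = max(EF_Task 2=22, EF_Task 3=24) = 24; EF_Task 4 = 24+7 = 31
Expected project duration μ = 31 hours. Critical path: Task 1 → Task 3 → Task 4.

Variance along critical path = 2.778 + 1.000 + 1.000 = 4.778; σ = 2.186 hours.
D = μ + z·σ = 31 + 1.645·2.186 = 34.6 hours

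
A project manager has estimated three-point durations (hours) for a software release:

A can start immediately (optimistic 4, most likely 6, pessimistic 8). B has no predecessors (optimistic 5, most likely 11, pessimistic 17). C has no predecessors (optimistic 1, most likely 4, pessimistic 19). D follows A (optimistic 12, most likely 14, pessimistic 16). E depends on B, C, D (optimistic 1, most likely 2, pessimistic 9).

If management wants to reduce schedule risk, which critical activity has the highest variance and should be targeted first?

te_A = (4 + 4·6 + 8)/6 = 36/6 = 6; σ²_A = ((8−4)/6)² = 0.444
te_B = (5 + 4·11 + 17)/6 = 66/6 = 11; σ²_B = ((17−5)/6)² = 4.000
te_C = (1 + 4·4 + 19)/6 = 36/6 = 6; σ²_C = ((19−1)/6)² = 9.000
te_D = (12 + 4·14 + 16)/6 = 84/6 = 14; σ²_D = ((16−12)/6)² = 0.444
te_E = (1 + 4·2 + 9)/6 = 18/6 = 3; σ²_E = ((9−1)/6)² = 1.778

Forward pass:
ES_A = 0; EF_A = 6
ES_B = 0; EF_B = 11
ES_C = 0; EF_C = 6
ES_D = 6; EF_D = 6+14 = 20
ES_E = max(EF_B=11, EF_C=6, EF_D=20) = 20; EF_E = 20+3 = 23
Expected project duration μ = 23 hours. Critical path: A → D → E.

Variances on critical path: σ²_A=0.444, σ²_D=0.444, σ²_E=1.778.
Largest is σ²_E = 1.778.

E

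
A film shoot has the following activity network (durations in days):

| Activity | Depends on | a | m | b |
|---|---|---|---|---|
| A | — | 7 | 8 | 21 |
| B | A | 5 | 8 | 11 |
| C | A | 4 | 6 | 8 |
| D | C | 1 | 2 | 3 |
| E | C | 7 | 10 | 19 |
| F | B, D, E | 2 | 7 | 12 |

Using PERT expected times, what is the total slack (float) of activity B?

te_A = (7 + 4·8 + 21)/6 = 60/6 = 10
te_B = (5 + 4·8 + 11)/6 = 48/6 = 8
te_C = (4 + 4·6 + 8)/6 = 36/6 = 6
te_D = (1 + 4·2 + 3)/6 = 12/6 = 2
te_E = (7 + 4·10 + 19)/6 = 66/6 = 11
te_F = (2 + 4·7 + 12)/6 = 42/6 = 7

Forward pass:
ES_A = 0; EF_A = 10
ES_B = 10; EF_B = 10+8 = 18
ES_C = 10; EF_C = 10+6 = 16
ES_D = 16; EF_D = 16+2 = 18
ES_E = 16; EF_E = 16+11 = 27
ES_F = max(EF_B=18, EF_D=18, EF_E=27) = 27; EF_F = 27+7 = 34
Expected project duration μ = 34 days. Critical path: A → C → E → F.

Backward pass:
LF_F = 34; LS_F = 34−7 = 27
LF_E = LS_F = 27; LS_E = 27−11 = 16
LF_D = LS_F = 27; LS_D = 27−2 = 25
LF_C = min(LS_D=25, LS_E=16) = 16; LS_C = 16−6 = 10
LF_B = LS_F = 27; LS_B = 27−8 = 19
LF_A = min(LS_B=19, LS_C=10) = 10; LS_A = 10−10 = 0
Slack_B = LS_B − ES_B = 19 − 10 = 9

9 days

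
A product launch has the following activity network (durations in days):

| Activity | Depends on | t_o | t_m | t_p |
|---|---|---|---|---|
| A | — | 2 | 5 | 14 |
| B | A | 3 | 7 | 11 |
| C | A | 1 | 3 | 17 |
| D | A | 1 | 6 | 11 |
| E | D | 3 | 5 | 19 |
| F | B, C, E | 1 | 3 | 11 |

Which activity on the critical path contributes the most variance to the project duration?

E

te_A = (2 + 4·5 + 14)/6 = 36/6 = 6; σ²_A = ((14−2)/6)² = 4.000
te_B = (3 + 4·7 + 11)/6 = 42/6 = 7; σ²_B = ((11−3)/6)² = 1.778
te_C = (1 + 4·3 + 17)/6 = 30/6 = 5; σ²_C = ((17−1)/6)² = 7.111
te_D = (1 + 4·6 + 11)/6 = 36/6 = 6; σ²_D = ((11−1)/6)² = 2.778
te_E = (3 + 4·5 + 19)/6 = 42/6 = 7; σ²_E = ((19−3)/6)² = 7.111
te_F = (1 + 4·3 + 11)/6 = 24/6 = 4; σ²_F = ((11−1)/6)² = 2.778

Forward pass:
ES_A = 0; EF_A = 6
ES_B = 6; EF_B = 6+7 = 13
ES_C = 6; EF_C = 6+5 = 11
ES_D = 6; EF_D = 6+6 = 12
ES_E = 12; EF_E = 12+7 = 19
ES_F = max(EF_B=13, EF_C=11, EF_E=19) = 19; EF_F = 19+4 = 23
Expected project duration μ = 23 days. Critical path: A → D → E → F.

Variances on critical path: σ²_A=4.000, σ²_D=2.778, σ²_E=7.111, σ²_F=2.778.
Largest is σ²_E = 7.111.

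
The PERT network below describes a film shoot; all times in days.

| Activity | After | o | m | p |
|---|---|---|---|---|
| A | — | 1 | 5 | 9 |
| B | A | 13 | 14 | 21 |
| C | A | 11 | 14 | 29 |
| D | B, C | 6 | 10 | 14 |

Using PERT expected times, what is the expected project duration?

te_A = (1 + 4·5 + 9)/6 = 30/6 = 5
te_B = (13 + 4·14 + 21)/6 = 90/6 = 15
te_C = (11 + 4·14 + 29)/6 = 96/6 = 16
te_D = (6 + 4·10 + 14)/6 = 60/6 = 10

Forward pass:
ES_A = 0; EF_A = 5
ES_B = 5; EF_B = 5+15 = 20
ES_C = 5; EF_C = 5+16 = 21
ES_D = max(EF_B=20, EF_C=21) = 21; EF_D = 21+10 = 31
Expected project duration μ = 31 days. Critical path: A → C → D.

31 days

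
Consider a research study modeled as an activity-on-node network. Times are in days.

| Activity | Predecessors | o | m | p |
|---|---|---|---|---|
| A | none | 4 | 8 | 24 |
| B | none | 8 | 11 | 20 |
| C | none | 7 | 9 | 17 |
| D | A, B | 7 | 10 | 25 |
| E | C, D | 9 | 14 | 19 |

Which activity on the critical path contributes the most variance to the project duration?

D

te_A = (4 + 4·8 + 24)/6 = 60/6 = 10; σ²_A = ((24−4)/6)² = 11.111
te_B = (8 + 4·11 + 20)/6 = 72/6 = 12; σ²_B = ((20−8)/6)² = 4.000
te_C = (7 + 4·9 + 17)/6 = 60/6 = 10; σ²_C = ((17−7)/6)² = 2.778
te_D = (7 + 4·10 + 25)/6 = 72/6 = 12; σ²_D = ((25−7)/6)² = 9.000
te_E = (9 + 4·14 + 19)/6 = 84/6 = 14; σ²_E = ((19−9)/6)² = 2.778

Forward pass:
ES_A = 0; EF_A = 10
ES_B = 0; EF_B = 12
ES_C = 0; EF_C = 10
ES_D = max(EF_A=10, EF_B=12) = 12; EF_D = 12+12 = 24
ES_E = max(EF_C=10, EF_D=24) = 24; EF_E = 24+14 = 38
Expected project duration μ = 38 days. Critical path: B → D → E.

Variances on critical path: σ²_B=4.000, σ²_D=9.000, σ²_E=2.778.
Largest is σ²_D = 9.000.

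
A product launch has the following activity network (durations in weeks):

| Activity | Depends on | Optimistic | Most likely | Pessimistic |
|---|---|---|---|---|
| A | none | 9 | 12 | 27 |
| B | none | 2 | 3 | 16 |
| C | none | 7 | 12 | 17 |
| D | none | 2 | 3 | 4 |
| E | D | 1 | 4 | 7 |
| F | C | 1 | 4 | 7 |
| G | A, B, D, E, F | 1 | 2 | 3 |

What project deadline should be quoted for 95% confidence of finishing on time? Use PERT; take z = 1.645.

21.2 weeks

te_A = (9 + 4·12 + 27)/6 = 84/6 = 14; σ²_A = ((27−9)/6)² = 9.000
te_B = (2 + 4·3 + 16)/6 = 30/6 = 5; σ²_B = ((16−2)/6)² = 5.444
te_C = (7 + 4·12 + 17)/6 = 72/6 = 12; σ²_C = ((17−7)/6)² = 2.778
te_D = (2 + 4·3 + 4)/6 = 18/6 = 3; σ²_D = ((4−2)/6)² = 0.111
te_E = (1 + 4·4 + 7)/6 = 24/6 = 4; σ²_E = ((7−1)/6)² = 1.000
te_F = (1 + 4·4 + 7)/6 = 24/6 = 4; σ²_F = ((7−1)/6)² = 1.000
te_G = (1 + 4·2 + 3)/6 = 12/6 = 2; σ²_G = ((3−1)/6)² = 0.111

Forward pass:
ES_A = 0; EF_A = 14
ES_B = 0; EF_B = 5
ES_C = 0; EF_C = 12
ES_D = 0; EF_D = 3
ES_E = 3; EF_E = 3+4 = 7
ES_F = 12; EF_F = 12+4 = 16
ES_G = max(EF_A=14, EF_B=5, EF_D=3, EF_E=7, EF_F=16) = 16; EF_G = 16+2 = 18
Expected project duration μ = 18 weeks. Critical path: C → F → G.

Variance along critical path = 2.778 + 1.000 + 0.111 = 3.889; σ = 1.972 weeks.
D = μ + z·σ = 18 + 1.645·1.972 = 21.2 weeks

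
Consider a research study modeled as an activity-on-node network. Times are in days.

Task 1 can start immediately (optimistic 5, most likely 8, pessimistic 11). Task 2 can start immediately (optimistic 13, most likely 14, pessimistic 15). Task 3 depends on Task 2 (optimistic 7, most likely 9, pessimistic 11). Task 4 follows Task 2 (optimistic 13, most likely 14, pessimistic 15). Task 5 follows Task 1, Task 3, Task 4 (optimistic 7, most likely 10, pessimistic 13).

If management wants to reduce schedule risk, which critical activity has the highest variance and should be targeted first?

te_Task 1 = (5 + 4·8 + 11)/6 = 48/6 = 8; σ²_Task 1 = ((11−5)/6)² = 1.000
te_Task 2 = (13 + 4·14 + 15)/6 = 84/6 = 14; σ²_Task 2 = ((15−13)/6)² = 0.111
te_Task 3 = (7 + 4·9 + 11)/6 = 54/6 = 9; σ²_Task 3 = ((11−7)/6)² = 0.444
te_Task 4 = (13 + 4·14 + 15)/6 = 84/6 = 14; σ²_Task 4 = ((15−13)/6)² = 0.111
te_Task 5 = (7 + 4·10 + 13)/6 = 60/6 = 10; σ²_Task 5 = ((13−7)/6)² = 1.000

Forward pass:
ES_Task 1 = 0; EF_Task 1 = 8
ES_Task 2 = 0; EF_Task 2 = 14
ES_Task 3 = 14; EF_Task 3 = 14+9 = 23
ES_Task 4 = 14; EF_Task 4 = 14+14 = 28
ES_Task 5 = max(EF_Task 1=8, EF_Task 3=23, EF_Task 4=28) = 28; EF_Task 5 = 28+10 = 38
Expected project duration μ = 38 days. Critical path: Task 2 → Task 4 → Task 5.

Variances on critical path: σ²_Task 2=0.111, σ²_Task 4=0.111, σ²_Task 5=1.000.
Largest is σ²_Task 5 = 1.000.

Task 5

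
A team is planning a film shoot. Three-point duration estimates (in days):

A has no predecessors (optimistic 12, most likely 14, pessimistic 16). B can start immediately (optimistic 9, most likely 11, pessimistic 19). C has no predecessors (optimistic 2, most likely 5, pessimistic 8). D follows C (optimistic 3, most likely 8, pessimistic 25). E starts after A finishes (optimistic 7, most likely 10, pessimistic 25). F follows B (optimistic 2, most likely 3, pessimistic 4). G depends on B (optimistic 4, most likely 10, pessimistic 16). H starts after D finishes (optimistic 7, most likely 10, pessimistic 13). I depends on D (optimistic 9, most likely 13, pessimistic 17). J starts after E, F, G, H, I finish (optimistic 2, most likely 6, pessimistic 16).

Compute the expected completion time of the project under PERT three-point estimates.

te_A = (12 + 4·14 + 16)/6 = 84/6 = 14
te_B = (9 + 4·11 + 19)/6 = 72/6 = 12
te_C = (2 + 4·5 + 8)/6 = 30/6 = 5
te_D = (3 + 4·8 + 25)/6 = 60/6 = 10
te_E = (7 + 4·10 + 25)/6 = 72/6 = 12
te_F = (2 + 4·3 + 4)/6 = 18/6 = 3
te_G = (4 + 4·10 + 16)/6 = 60/6 = 10
te_H = (7 + 4·10 + 13)/6 = 60/6 = 10
te_I = (9 + 4·13 + 17)/6 = 78/6 = 13
te_J = (2 + 4·6 + 16)/6 = 42/6 = 7

Forward pass:
ES_A = 0; EF_A = 14
ES_B = 0; EF_B = 12
ES_C = 0; EF_C = 5
ES_D = 5; EF_D = 5+10 = 15
ES_E = 14; EF_E = 14+12 = 26
ES_F = 12; EF_F = 12+3 = 15
ES_G = 12; EF_G = 12+10 = 22
ES_H = 15; EF_H = 15+10 = 25
ES_I = 15; EF_I = 15+13 = 28
ES_J = max(EF_E=26, EF_F=15, EF_G=22, EF_H=25, EF_I=28) = 28; EF_J = 28+7 = 35
Expected project duration μ = 35 days. Critical path: C → D → I → J.

35 days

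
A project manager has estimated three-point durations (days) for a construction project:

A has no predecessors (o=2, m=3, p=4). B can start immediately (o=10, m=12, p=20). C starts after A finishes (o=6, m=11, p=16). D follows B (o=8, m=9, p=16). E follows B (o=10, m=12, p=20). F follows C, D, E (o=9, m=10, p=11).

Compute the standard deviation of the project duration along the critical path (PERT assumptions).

te_A = (2 + 4·3 + 4)/6 = 18/6 = 3; σ²_A = ((4−2)/6)² = 0.111
te_B = (10 + 4·12 + 20)/6 = 78/6 = 13; σ²_B = ((20−10)/6)² = 2.778
te_C = (6 + 4·11 + 16)/6 = 66/6 = 11; σ²_C = ((16−6)/6)² = 2.778
te_D = (8 + 4·9 + 16)/6 = 60/6 = 10; σ²_D = ((16−8)/6)² = 1.778
te_E = (10 + 4·12 + 20)/6 = 78/6 = 13; σ²_E = ((20−10)/6)² = 2.778
te_F = (9 + 4·10 + 11)/6 = 60/6 = 10; σ²_F = ((11−9)/6)² = 0.111

Forward pass:
ES_A = 0; EF_A = 3
ES_B = 0; EF_B = 13
ES_C = 3; EF_C = 3+11 = 14
ES_D = 13; EF_D = 13+10 = 23
ES_E = 13; EF_E = 13+13 = 26
ES_F = max(EF_C=14, EF_D=23, EF_E=26) = 26; EF_F = 26+10 = 36
Expected project duration μ = 36 days. Critical path: B → E → F.

Variance along critical path = 2.778 + 2.778 + 0.111 = 5.667
σ = √5.667 = 2.380 days

2.38 days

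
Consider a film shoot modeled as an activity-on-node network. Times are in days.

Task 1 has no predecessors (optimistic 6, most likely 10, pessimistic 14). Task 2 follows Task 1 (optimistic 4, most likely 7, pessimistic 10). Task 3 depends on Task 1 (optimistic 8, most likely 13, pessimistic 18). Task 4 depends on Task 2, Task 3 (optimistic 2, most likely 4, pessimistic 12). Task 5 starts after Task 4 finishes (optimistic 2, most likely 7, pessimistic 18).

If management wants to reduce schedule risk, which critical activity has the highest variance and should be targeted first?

Task 5

te_Task 1 = (6 + 4·10 + 14)/6 = 60/6 = 10; σ²_Task 1 = ((14−6)/6)² = 1.778
te_Task 2 = (4 + 4·7 + 10)/6 = 42/6 = 7; σ²_Task 2 = ((10−4)/6)² = 1.000
te_Task 3 = (8 + 4·13 + 18)/6 = 78/6 = 13; σ²_Task 3 = ((18−8)/6)² = 2.778
te_Task 4 = (2 + 4·4 + 12)/6 = 30/6 = 5; σ²_Task 4 = ((12−2)/6)² = 2.778
te_Task 5 = (2 + 4·7 + 18)/6 = 48/6 = 8; σ²_Task 5 = ((18−2)/6)² = 7.111

Forward pass:
ES_Task 1 = 0; EF_Task 1 = 10
ES_Task 2 = 10; EF_Task 2 = 10+7 = 17
ES_Task 3 = 10; EF_Task 3 = 10+13 = 23
ES_Task 4 = max(EF_Task 2=17, EF_Task 3=23) = 23; EF_Task 4 = 23+5 = 28
ES_Task 5 = 28; EF_Task 5 = 28+8 = 36
Expected project duration μ = 36 days. Critical path: Task 1 → Task 3 → Task 4 → Task 5.

Variances on critical path: σ²_Task 1=1.778, σ²_Task 3=2.778, σ²_Task 4=2.778, σ²_Task 5=7.111.
Largest is σ²_Task 5 = 7.111.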